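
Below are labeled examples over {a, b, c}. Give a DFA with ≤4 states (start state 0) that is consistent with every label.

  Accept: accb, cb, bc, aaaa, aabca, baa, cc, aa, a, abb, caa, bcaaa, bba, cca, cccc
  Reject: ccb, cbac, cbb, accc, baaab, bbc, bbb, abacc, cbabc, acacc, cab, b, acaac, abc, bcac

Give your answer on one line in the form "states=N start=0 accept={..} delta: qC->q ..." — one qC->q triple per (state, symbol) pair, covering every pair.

states=4 start=0 accept={0,1} delta: 0a->1 0b->2 0c->2 1a->0 1b->3 1c->3 2a->0 2b->0 2c->0 3a->1 3b->0 3c->3

State merging on the prefix tree: take the shortest (then alphabetical) example prefix whose next move is undefined and point that move at state 0, else 1, else 2, ...; a target is out if some Accept/Reject pair would then sit in one state with the same input left (inseparable). If every existing state is out, open a new one.
a: 0a undefined. 0a->0: no, accb/ccb meet in 0 with "ccb" left. Open state 1: 0a->1.
b: 0b undefined. 0b->0: no, bc/bbc meet in 0 with "c" left. 0b->1: no, a/b meet in 1. Open state 2: 0b->2.
c: 0c undefined. 0c->0: no, cb/ccb meet in 2. 0c->1: no, abb/cbb meet in 1 with "bb" left. 0c->2: ok.
aa: 1a undefined. 1a->0: ok.
ab: 1b undefined. 1b->0: no, abb/b meet in 2. 1b->1: no, bc/abacc meet in 2 with "c" left. 1b->2: no, bc/abc meet in 2 with "c" left. Open state 3: 1b->3.
ac: 1c undefined. 1c->0: no, bc/accc meet in 2 with "c" left. 1c->1: no, bc/acacc meet in 2 with "c" left. 1c->2: no, accb/ccb meet in 2 with "cb" left. 1c->3: ok.
ba: 2a undefined. 2a->0: ok.
bb: 2b undefined. 2b->0: ok.
bc: 2c undefined. 2c->0: ok.
aba: 3a undefined. 3a->0: no, cb/abacc meet in 0. 3a->1: ok.
abb: 3b undefined. 3b->0: ok.
abc: 3c undefined. 3c->0: no, accb/ccb meet in 2. 3c->1: no, accb/cbac meet in 3. 3c->2: no, accb/accc meet in 0. 3c->3: ok.
All examples now run through 4 states with every (state, symbol) defined. Accept strings end in {0,1}, Reject strings end in {2,3}; accept={0,1}.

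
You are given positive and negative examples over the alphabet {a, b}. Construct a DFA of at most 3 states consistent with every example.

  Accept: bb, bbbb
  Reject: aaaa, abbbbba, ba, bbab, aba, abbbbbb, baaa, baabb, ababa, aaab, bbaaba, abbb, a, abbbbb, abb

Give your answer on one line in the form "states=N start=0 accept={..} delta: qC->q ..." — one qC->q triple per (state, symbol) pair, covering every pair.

Fold the examples into a partial DFA from state 0: repeatedly fix the first undefined (state, symbol) met by the shortest-then-alphabetical prefix, trying targets in increasing order and rejecting any under which an Accept and a Reject string meet in one state with the same remainder; add a state when all current targets are rejected. Accepting states are where Accept strings end.
a: 0a undefined. 0a->0: no, bb/abb meet in 0 with "bb" left. Open state 1: 0a->1.
b: 0b undefined. 0b->0: ok.
aa: 1a undefined. 1a->0: no, bb/aaaa meet in 0. 1a->1: ok.
ab: 1b undefined. 1b->0: no, bb/bbab meet in 0. 1b->1: ok.
All examples now run through 2 states with every (state, symbol) defined. Accept strings end in {0}, Reject strings end in {1}; accept={0}.

states=2 start=0 accept={0} delta: 0a->1 0b->0 1a->1 1b->1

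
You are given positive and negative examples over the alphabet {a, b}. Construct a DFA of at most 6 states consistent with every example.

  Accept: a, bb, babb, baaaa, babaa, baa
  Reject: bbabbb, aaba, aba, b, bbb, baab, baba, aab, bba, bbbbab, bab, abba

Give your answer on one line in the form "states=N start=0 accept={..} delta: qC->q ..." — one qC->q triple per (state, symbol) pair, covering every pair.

states=4 start=0 accept={0,3} delta: 0a->0 0b->1 1a->2 1b->3 2a->0 2b->1 3a->1 3b->2

Grow the machine one transition at a time. Run the examples from 0; the earliest place one falls off (shortest prefix, ties alphabetical) gets sent to the lowest-numbered state that keeps every Accept/Reject pair distinguishable — a pair clashes when both reach the same state with identical unread suffix — and to a fresh state only if none does.
a: 0a undefined. 0a->0: ok.
b: 0b undefined. 0b->0: no, a/bbabbb meet in 0. Open state 1: 0b->1.
ba: 1a undefined. 1a->0: no, a/aaba meet in 0. 1a->1: no, bb/baab meet in 1 with "b" left. Open state 2: 1a->2.
bb: 1b undefined. 1b->0: no, a/bba meet in 0. 1b->1: no, bb/b meet in 1. 1b->2: no, bb/aaba meet in 2. Open state 3: 1b->3.
baa: 2a undefined. 2a->0: ok.
bab: 2b undefined. 2b->0: no, a/baba meet in 0. 2b->1: ok.
bba: 3a undefined. 3a->0: no, a/bba meet in 0. 3a->1: ok.
bbb: 3b undefined. 3b->0: no, a/bbb meet in 0. 3b->1: no, bb/bbabbb meet in 3. 3b->2: ok.
All examples now run through 4 states with every (state, symbol) defined. Accept strings end in {0,3}, Reject strings end in {1,2}; accept={0,3}.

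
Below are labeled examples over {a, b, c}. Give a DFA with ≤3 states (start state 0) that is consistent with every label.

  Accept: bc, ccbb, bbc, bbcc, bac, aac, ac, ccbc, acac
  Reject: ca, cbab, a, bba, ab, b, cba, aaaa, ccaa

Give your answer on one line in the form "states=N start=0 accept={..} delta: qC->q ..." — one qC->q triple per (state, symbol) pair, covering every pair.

states=3 start=0 accept={1,2} delta: 0a->0 0b->0 0c->1 1a->0 1b->0 1c->2 2a->0 2b->2 2c->1

Fold the examples into a partial DFA from state 0: repeatedly fix the first undefined (state, symbol) met by the shortest-then-alphabetical prefix, trying targets in increasing order and rejecting any under which an Accept and a Reject string meet in one state with the same remainder; add a state when all current targets are rejected. Accepting states are where Accept strings end.
a: 0a undefined. 0a->0: ok.
b: 0b undefined. 0b->0: ok.
c: 0c undefined. 0c->0: no, bc/ca meet in 0. Open state 1: 0c->1.
ca: 1a undefined. 1a->0: ok.
cb: 1b undefined. 1b->0: ok.
cc: 1c undefined. 1c->0: no, ccbb/ca meet in 0. 1c->1: no, ccbb/ca meet in 0. Open state 2: 1c->2.
cca: 2a undefined. 2a->0: ok.
ccb: 2b undefined. 2b->0: no, ccbb/ca meet in 0. 2b->1: no, ccbb/ca meet in 0. 2b->2: ok.
ccbc: 2c undefined. 2c->0: no, ccbc/ca meet in 0. 2c->1: ok.
All examples now run through 3 states with every (state, symbol) defined. Accept strings end in {1,2}, Reject strings end in {0}; accept={1,2}.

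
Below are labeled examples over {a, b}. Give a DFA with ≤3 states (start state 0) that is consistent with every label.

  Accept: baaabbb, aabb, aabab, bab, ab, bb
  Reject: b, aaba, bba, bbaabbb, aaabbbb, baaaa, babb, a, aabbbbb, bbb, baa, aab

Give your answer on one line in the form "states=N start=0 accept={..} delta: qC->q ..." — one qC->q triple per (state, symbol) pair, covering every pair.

State merging on the prefix tree: take the shortest (then alphabetical) example prefix whose next move is undefined and point that move at state 0, else 1, else 2, ...; a target is out if some Accept/Reject pair would then sit in one state with the same input left (inseparable). If every existing state is out, open a new one.
a: 0a undefined. 0a->0: no, ab/b meet in 0 with "b" left. Open state 1: 0a->1.
b: 0b undefined. 0b->0: no, bb/b meet in 0. 0b->1: no, aabb/babb meet in 1 with "abb" left. Open state 2: 0b->2.
aa: 1a undefined. 1a->0: ok.
ab: 1b undefined. 1b->0: ok.
ba: 2a undefined. 2a->0: no, baaabbb/aaabbbb meet in 2 with "bb" left. 2a->1: no, aabab/baaaa meet in 0. 2a->2: ok.
bb: 2b undefined. 2b->0: ok.
All examples now run through 3 states with every (state, symbol) defined. Accept strings end in {0}, Reject strings end in {1,2}; accept={0}.

states=3 start=0 accept={0} delta: 0a->1 0b->2 1a->0 1b->0 2a->2 2b->0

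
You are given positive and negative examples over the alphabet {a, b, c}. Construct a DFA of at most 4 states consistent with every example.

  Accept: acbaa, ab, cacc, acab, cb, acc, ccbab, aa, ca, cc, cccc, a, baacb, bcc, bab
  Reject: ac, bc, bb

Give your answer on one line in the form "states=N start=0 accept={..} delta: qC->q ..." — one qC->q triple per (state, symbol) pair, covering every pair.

states=3 start=0 accept={0,1} delta: 0a->0 0b->1 0c->2 1a->0 1b->2 1c->2 2a->0 2b->0 2c->0

State merging on the prefix tree: take the shortest (then alphabetical) example prefix whose next move is undefined and point that move at state 0, else 1, else 2, ...; a target is out if some Accept/Reject pair would then sit in one state with the same input left (inseparable). If every existing state is out, open a new one.
a: 0a undefined. 0a->0: ok.
b: 0b undefined. 0b->0: no, ab/bb meet in 0. Open state 1: 0b->1.
c: 0c undefined. 0c->0: no, cacc/ac meet in 0. 0c->1: no, ab/ac meet in 1. Open state 2: 0c->2.
ba: 1a undefined. 1a->0: ok.
bb: 1b undefined. 1b->0: no, aa/bb meet in 0. 1b->1: no, ab/bb meet in 1. 1b->2: ok.
bc: 1c undefined. 1c->0: no, aa/bc meet in 0. 1c->1: no, ab/bc meet in 1. 1c->2: ok.
ca: 2a undefined. 2a->0: ok.
cb: 2b undefined. 2b->0: ok.
cc: 2c undefined. 2c->0: ok.
All examples now run through 3 states with every (state, symbol) defined. Accept strings end in {0,1}, Reject strings end in {2}; accept={0,1}.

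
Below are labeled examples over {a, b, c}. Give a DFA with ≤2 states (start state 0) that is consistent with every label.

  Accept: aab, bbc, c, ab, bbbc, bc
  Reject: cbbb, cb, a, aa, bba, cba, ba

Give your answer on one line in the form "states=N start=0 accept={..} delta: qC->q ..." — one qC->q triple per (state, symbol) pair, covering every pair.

State merging on the prefix tree: take the shortest (then alphabetical) example prefix whose next move is undefined and point that move at state 0, else 1, else 2, ...; a target is out if some Accept/Reject pair would then sit in one state with the same input left (inseparable). If every existing state is out, open a new one.
a: 0a undefined. 0a->0: ok.
b: 0b undefined. 0b->0: no, aab/a meet in 0. Open state 1: 0b->1.
c: 0c undefined. 0c->0: no, aab/cb meet in 1. 0c->1: ok.
ba: 1a undefined. 1a->0: ok.
bb: 1b undefined. 1b->0: ok.
bc: 1c undefined. 1c->0: no, bbbc/cbbb meet in 0. 1c->1: ok.
All examples now run through 2 states with every (state, symbol) defined. Accept strings end in {1}, Reject strings end in {0}; accept={1}.

states=2 start=0 accept={1} delta: 0a->0 0b->1 0c->1 1a->0 1b->0 1c->1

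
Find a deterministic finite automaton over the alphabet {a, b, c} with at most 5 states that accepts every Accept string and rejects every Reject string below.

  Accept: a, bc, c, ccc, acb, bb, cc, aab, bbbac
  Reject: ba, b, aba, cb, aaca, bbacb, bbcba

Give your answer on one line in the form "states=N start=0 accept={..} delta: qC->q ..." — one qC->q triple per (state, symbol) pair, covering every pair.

states=4 start=0 accept={0,1,3} delta: 0a->1 0b->2 0c->0 1a->1 1b->3 1c->2 2a->2 2b->3 2c->0 3a->2 3b->2 3c->0

State merging on the prefix tree: take the shortest (then alphabetical) example prefix whose next move is undefined and point that move at state 0, else 1, else 2, ...; a target is out if some Accept/Reject pair would then sit in one state with the same input left (inseparable). If every existing state is out, open a new one.
a: 0a undefined. 0a->0: no, acb/cb meet in 0 with "cb" left. Open state 1: 0a->1.
b: 0b undefined. 0b->0: no, a/ba meet in 1. 0b->1: no, a/b meet in 1. Open state 2: 0b->2.
c: 0c undefined. 0c->0: ok.
aa: 1a undefined. 1a->0: no, a/aaca meet in 1. 1a->1: ok.
ab: 1b undefined. 1b->0: no, a/aba meet in 1. 1b->1: no, a/aba meet in 1. 1b->2: no, aab/b meet in 2. Open state 3: 1b->3.
ac: 1c undefined. 1c->0: no, a/aaca meet in 1. 1c->1: no, a/aaca meet in 1. 1c->2: ok.
ba: 2a undefined. 2a->0: no, c/ba meet in 0. 2a->1: no, a/ba meet in 1. 2a->2: ok.
bb: 2b undefined. 2b->0: no, c/bbacb meet in 0. 2b->1: no, a/bbacb meet in 1. 2b->2: no, acb/ba meet in 2. 2b->3: ok.
bc: 2c undefined. 2c->0: ok.
aba: 3a undefined. 3a->0: no, bc/aba meet in 0. 3a->1: no, a/aba meet in 1. 3a->2: ok.
bbb: 3b undefined. 3b->0: no, bbbac/ba meet in 2. 3b->1: no, bbbac/ba meet in 2. 3b->2: ok.
bbc: 3c undefined. 3c->0: ok.
All examples now run through 4 states with every (state, symbol) defined. Accept strings end in {0,1,3}, Reject strings end in {2}; accept={0,1,3}.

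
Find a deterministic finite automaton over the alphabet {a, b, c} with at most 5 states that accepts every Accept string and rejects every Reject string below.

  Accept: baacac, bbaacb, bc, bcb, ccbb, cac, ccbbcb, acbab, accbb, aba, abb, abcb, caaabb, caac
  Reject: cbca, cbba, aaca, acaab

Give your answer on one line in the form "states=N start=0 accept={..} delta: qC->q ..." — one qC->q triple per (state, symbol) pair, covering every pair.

states=4 start=0 accept={0,1} delta: 0a->0 0b->0 0c->1 1a->2 1b->1 1c->1 2a->3 2b->0 2c->0 3a->0 3b->2 3c->0

Grow the machine one transition at a time. Run the examples from 0; the earliest place one falls off (shortest prefix, ties alphabetical) gets sent to the lowest-numbered state that keeps every Accept/Reject pair distinguishable — a pair clashes when both reach the same state with identical unread suffix — and to a fresh state only if none does.
a: 0a undefined. 0a->0: ok.
b: 0b undefined. 0b->0: ok.
c: 0c undefined. 0c->0: no, baacac/cbca meet in 0. Open state 1: 0c->1.
ca: 1a undefined. 1a->0: no, aba/aaca meet in 0. 1a->1: no, bbaacb/acaab meet in 1 with "b" left. Open state 2: 1a->2.
cb: 1b undefined. 1b->0: no, bbaacb/cbba meet in 0. 1b->1: ok.
cc: 1c undefined. 1c->0: no, ccbb/cbca meet in 0. 1c->1: ok.
caa: 2a undefined. 2a->0: no, aba/acaab meet in 0. 2a->1: no, bbaacb/acaab meet in 1. 2a->2: no, acbab/acaab meet in 2 with "b" left. Open state 3: 2a->3.
cac: 2c undefined. 2c->0: ok.
caaa: 3a undefined. 3a->0: ok.
caac: 3c undefined. 3c->0: ok.
acaab: 3b undefined. 3b->0: no, baacac/acaab meet in 0. 3b->1: no, bbaacb/acaab meet in 1. 3b->2: ok.
acbab: 2b undefined. 2b->0: ok.
All examples now run through 4 states with every (state, symbol) defined. Accept strings end in {0,1}, Reject strings end in {2}; accept={0,1}.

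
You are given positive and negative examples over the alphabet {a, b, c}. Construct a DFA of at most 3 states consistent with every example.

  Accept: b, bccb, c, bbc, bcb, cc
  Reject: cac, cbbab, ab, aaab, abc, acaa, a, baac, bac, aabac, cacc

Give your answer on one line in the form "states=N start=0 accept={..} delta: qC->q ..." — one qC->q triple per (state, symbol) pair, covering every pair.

Grow the machine one transition at a time. Run the examples from 0; the earliest place one falls off (shortest prefix, ties alphabetical) gets sent to the lowest-numbered state that keeps every Accept/Reject pair distinguishable — a pair clashes when both reach the same state with identical unread suffix — and to a fresh state only if none does.
a: 0a undefined. 0a->0: no, b/ab meet in 0 with "b" left. Open state 1: 0a->1.
b: 0b undefined. 0b->0: ok.
c: 0c undefined. 0c->0: ok.
aa: 1a undefined. 1a->0: no, b/baac meet in 0. 1a->1: ok.
ab: 1b undefined. 1b->0: no, b/cbbab meet in 0. 1b->1: ok.
ac: 1c undefined. 1c->0: no, b/cac meet in 0. 1c->1: ok.
All examples now run through 2 states with every (state, symbol) defined. Accept strings end in {0}, Reject strings end in {1}; accept={0}.

states=2 start=0 accept={0} delta: 0a->1 0b->0 0c->0 1a->1 1b->1 1c->1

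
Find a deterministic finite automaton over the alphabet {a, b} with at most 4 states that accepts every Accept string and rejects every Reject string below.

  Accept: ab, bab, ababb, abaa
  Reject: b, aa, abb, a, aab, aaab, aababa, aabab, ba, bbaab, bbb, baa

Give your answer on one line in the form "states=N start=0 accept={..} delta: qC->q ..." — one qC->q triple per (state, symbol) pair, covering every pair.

Grow the machine one transition at a time. Run the examples from 0; the earliest place one falls off (shortest prefix, ties alphabetical) gets sent to the lowest-numbered state that keeps every Accept/Reject pair distinguishable — a pair clashes when both reach the same state with identical unread suffix — and to a fresh state only if none does.
a: 0a undefined. 0a->0: no, ab/b meet in 0 with "b" left. Open state 1: 0a->1.
b: 0b undefined. 0b->0: ok.
aa: 1a undefined. 1a->0: no, ab/aaab meet in 1 with "b" left. 1a->1: no, ab/aab meet in 1 with "b" left. Open state 2: 1a->2.
ab: 1b undefined. 1b->0: no, ab/b meet in 0. 1b->1: no, ab/abb meet in 1. 1b->2: no, ab/aa meet in 2. Open state 3: 1b->3.
aaa: 2a undefined. 2a->0: ok.
aab: 2b undefined. 2b->0: no, ab/aabab meet in 3. 2b->1: ok.
aba: 3a undefined. 3a->0: no, ababb/b meet in 0. 3a->1: no, ababb/abb meet in 3 with "b" left. 3a->2: no, abaa/b meet in 0. 3a->3: ok.
abb: 3b undefined. 3b->0: no, ababb/b meet in 0. 3b->1: ok.
All examples now run through 4 states with every (state, symbol) defined. Accept strings end in {3}, Reject strings end in {0,1,2}; accept={3}.

states=4 start=0 accept={3} delta: 0a->1 0b->0 1a->2 1b->3 2a->0 2b->1 3a->3 3b->1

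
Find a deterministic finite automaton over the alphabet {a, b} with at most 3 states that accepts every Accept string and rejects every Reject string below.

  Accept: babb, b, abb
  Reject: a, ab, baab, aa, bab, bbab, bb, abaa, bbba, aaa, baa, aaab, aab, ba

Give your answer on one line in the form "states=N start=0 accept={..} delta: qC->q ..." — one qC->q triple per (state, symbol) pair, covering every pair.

states=3 start=0 accept={2} delta: 0a->1 0b->2 1a->1 1b->0 2a->1 2b->0

State merging on the prefix tree: take the shortest (then alphabetical) example prefix whose next move is undefined and point that move at state 0, else 1, else 2, ...; a target is out if some Accept/Reject pair would then sit in one state with the same input left (inseparable). If every existing state is out, open a new one.
a: 0a undefined. 0a->0: no, b/ab meet in 0 with "b" left. Open state 1: 0a->1.
b: 0b undefined. 0b->0: no, b/bb meet in 0. 0b->1: no, b/a meet in 1. Open state 2: 0b->2.
aa: 1a undefined. 1a->0: no, b/aab meet in 2. 1a->1: ok.
ab: 1b undefined. 1b->0: ok.
ba: 2a undefined. 2a->0: no, babb/bb meet in 2 with "b" left. 2a->1: ok.
bb: 2b undefined. 2b->0: ok.
All examples now run through 3 states with every (state, symbol) defined. Accept strings end in {2}, Reject strings end in {0,1}; accept={2}.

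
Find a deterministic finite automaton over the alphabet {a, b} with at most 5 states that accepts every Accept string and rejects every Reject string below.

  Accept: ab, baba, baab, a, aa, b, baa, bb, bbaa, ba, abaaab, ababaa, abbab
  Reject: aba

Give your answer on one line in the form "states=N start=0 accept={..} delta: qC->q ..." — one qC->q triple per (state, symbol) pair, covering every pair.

states=4 start=0 accept={0,1,2} delta: 0a->1 0b->1 1a->0 1b->2 2a->3 2b->0 3a->0 3b->0

Fold the examples into a partial DFA from state 0: repeatedly fix the first undefined (state, symbol) met by the shortest-then-alphabetical prefix, trying targets in increasing order and rejecting any under which an Accept and a Reject string meet in one state with the same remainder; add a state when all current targets are rejected. Accepting states are where Accept strings end.
a: 0a undefined. 0a->0: no, ba/aba meet in 0 with "ba" left. Open state 1: 0a->1.
b: 0b undefined. 0b->0: no, baba/aba meet in 1 with "ba" left. 0b->1: ok.
aa: 1a undefined. 1a->0: ok.
ab: 1b undefined. 1b->0: no, a/aba meet in 1. 1b->1: no, baba/aba meet in 0. Open state 2: 1b->2.
aba: 2a undefined. 2a->0: no, baba/aba meet in 0. 2a->1: no, a/aba meet in 1. 2a->2: no, ab/aba meet in 2. Open state 3: 2a->3.
abb: 2b undefined. 2b->0: ok.
abaa: 3a undefined. 3a->0: ok.
abab: 3b undefined. 3b->0: ok.
All examples now run through 4 states with every (state, symbol) defined. Accept strings end in {0,1,2}, Reject strings end in {3}; accept={0,1,2}.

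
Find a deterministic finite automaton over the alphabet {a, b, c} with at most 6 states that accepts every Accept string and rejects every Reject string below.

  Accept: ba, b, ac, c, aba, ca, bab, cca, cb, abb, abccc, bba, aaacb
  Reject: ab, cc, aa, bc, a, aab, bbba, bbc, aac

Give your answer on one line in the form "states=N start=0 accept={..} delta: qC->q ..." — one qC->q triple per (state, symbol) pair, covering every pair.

State merging on the prefix tree: take the shortest (then alphabetical) example prefix whose next move is undefined and point that move at state 0, else 1, else 2, ...; a target is out if some Accept/Reject pair would then sit in one state with the same input left (inseparable). If every existing state is out, open a new one.
a: 0a undefined. 0a->0: no, b/ab meet in 0 with "b" left. Open state 1: 0a->1.
b: 0b undefined. 0b->0: no, ba/a meet in 1. 0b->1: no, ba/aa meet in 1 with "a" left. Open state 2: 0b->2.
c: 0c undefined. 0c->0: no, c/cc meet in 0. 0c->1: no, ac/cc meet in 1 with "c" left. 0c->2: ok.
aa: 1a undefined. 1a->0: no, b/aab meet in 2. 1a->1: no, ac/aac meet in 1 with "c" left. 1a->2: no, b/aa meet in 2. Open state 3: 1a->3.
ab: 1b undefined. 1b->0: no, aba/a meet in 1. 1b->1: no, aba/aa meet in 3. 1b->2: no, b/ab meet in 2. 1b->3: no, abb/aab meet in 3 with "b" left. Open state 4: 1b->4.
ac: 1c undefined. 1c->0: ok.
ba: 2a undefined. 2a->0: ok.
bb: 2b undefined. 2b->0: no, ba/bbba meet in 0. 2b->1: no, ba/bbc meet in 0. 2b->2: no, ba/bbba meet in 0. 2b->3: no, cb/aa meet in 3. 2b->4: no, cb/ab meet in 4. Open state 5: 2b->5.
bc: 2c undefined. 2c->0: no, ba/cc meet in 0. 2c->1: no, cca/aa meet in 3. 2c->2: no, b/cc meet in 2. 2c->3: ok.
aaa: 3a undefined. 3a->0: ok.
aab: 3b undefined. 3b->0: no, ba/aab meet in 0. 3b->1: ok.
aac: 3c undefined. 3c->0: no, ba/aac meet in 0. 3c->1: ok.
aba: 4a undefined. 4a->0: ok.
abb: 4b undefined. 4b->0: ok.
abc: 4c undefined. 4c->0: no, abccc/cc meet in 3. 4c->1: ok.
bba: 5a undefined. 5a->0: ok.
bbb: 5b undefined. 5b->0: ok.
bbc: 5c undefined. 5c->0: no, ba/bbc meet in 0. 5c->1: ok.
All examples now run through 6 states with every (state, symbol) defined. Accept strings end in {0,2,5}, Reject strings end in {1,3,4}; accept={0,2,5}.

states=6 start=0 accept={0,2,5} delta: 0a->1 0b->2 0c->2 1a->3 1b->4 1c->0 2a->0 2b->5 2c->3 3a->0 3b->1 3c->1 4a->0 4b->0 4c->1 5a->0 5b->0 5c->1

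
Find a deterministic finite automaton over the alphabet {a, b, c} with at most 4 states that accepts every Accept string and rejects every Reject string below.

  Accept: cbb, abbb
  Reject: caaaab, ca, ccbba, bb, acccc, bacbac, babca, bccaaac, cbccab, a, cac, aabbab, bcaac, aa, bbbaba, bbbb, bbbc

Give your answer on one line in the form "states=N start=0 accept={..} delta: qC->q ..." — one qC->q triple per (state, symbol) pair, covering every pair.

states=4 start=0 accept={3} delta: 0a->0 0b->1 0c->1 1a->0 1b->2 1c->0 2a->0 2b->3 2c->0 3a->0 3b->0 3c->0

Grow the machine one transition at a time. Run the examples from 0; the earliest place one falls off (shortest prefix, ties alphabetical) gets sent to the lowest-numbered state that keeps every Accept/Reject pair distinguishable — a pair clashes when both reach the same state with identical unread suffix — and to a fresh state only if none does.
a: 0a undefined. 0a->0: ok.
b: 0b undefined. 0b->0: no, abbb/bb meet in 0. Open state 1: 0b->1.
c: 0c undefined. 0c->0: no, cbb/bb meet in 1 with "b" left. 0c->1: ok.
ba: 1a undefined. 1a->0: ok.
bb: 1b undefined. 1b->0: no, cbb/caaaab meet in 1. 1b->1: no, cbb/caaaab meet in 1. Open state 2: 1b->2.
bc: 1c undefined. 1c->0: ok.
bbb: 2b undefined. 2b->0: no, cbb/ca meet in 0. 2b->1: no, cbb/caaaab meet in 1. 2b->2: no, cbb/bb meet in 2. Open state 3: 2b->3.
cbc: 2c undefined. 2c->0: ok.
bbba: 3a undefined. 3a->0: ok.
bbbb: 3b undefined. 3b->0: ok.
bbbc: 3c undefined. 3c->0: ok.
aabba: 2a undefined. 2a->0: ok.
All examples now run through 4 states with every (state, symbol) defined. Accept strings end in {3}, Reject strings end in {0,1,2}; accept={3}.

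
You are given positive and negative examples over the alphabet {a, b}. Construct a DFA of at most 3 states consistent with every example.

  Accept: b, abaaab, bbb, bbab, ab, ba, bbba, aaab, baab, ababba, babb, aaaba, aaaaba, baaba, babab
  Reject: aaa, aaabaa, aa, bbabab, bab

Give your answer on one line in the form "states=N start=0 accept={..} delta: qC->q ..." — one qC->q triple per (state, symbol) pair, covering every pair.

State merging on the prefix tree: take the shortest (then alphabetical) example prefix whose next move is undefined and point that move at state 0, else 1, else 2, ...; a target is out if some Accept/Reject pair would then sit in one state with the same input left (inseparable). If every existing state is out, open a new one.
a: 0a undefined. 0a->0: ok.
b: 0b undefined. 0b->0: no, b/aaa meet in 0. Open state 1: 0b->1.
ba: 1a undefined. 1a->0: no, b/bab meet in 1. 1a->1: no, b/aaabaa meet in 1. Open state 2: 1a->2.
bb: 1b undefined. 1b->0: ok.
baa: 2a undefined. 2a->0: ok.
bab: 2b undefined. 2b->0: ok.
All examples now run through 3 states with every (state, symbol) defined. Accept strings end in {1,2}, Reject strings end in {0}; accept={1,2}.

states=3 start=0 accept={1,2} delta: 0a->0 0b->1 1a->2 1b->0 2a->0 2b->0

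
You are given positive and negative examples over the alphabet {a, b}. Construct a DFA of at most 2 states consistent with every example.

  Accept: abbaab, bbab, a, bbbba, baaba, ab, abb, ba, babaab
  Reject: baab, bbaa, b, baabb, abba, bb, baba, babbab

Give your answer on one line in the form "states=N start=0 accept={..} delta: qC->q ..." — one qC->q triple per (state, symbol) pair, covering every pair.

Grow the machine one transition at a time. Run the examples from 0; the earliest place one falls off (shortest prefix, ties alphabetical) gets sent to the lowest-numbered state that keeps every Accept/Reject pair distinguishable — a pair clashes when both reach the same state with identical unread suffix — and to a fresh state only if none does.
a: 0a undefined. 0a->0: no, ab/b meet in 0 with "b" left. Open state 1: 0a->1.
b: 0b undefined. 0b->0: ok.
ab: 1b undefined. 1b->0: no, abbaab/baab meet in 1 with "ab" left. 1b->1: ok.
baa: 1a undefined. 1a->0: ok.
All examples now run through 2 states with every (state, symbol) defined. Accept strings end in {1}, Reject strings end in {0}; accept={1}.

states=2 start=0 accept={1} delta: 0a->1 0b->0 1a->0 1b->1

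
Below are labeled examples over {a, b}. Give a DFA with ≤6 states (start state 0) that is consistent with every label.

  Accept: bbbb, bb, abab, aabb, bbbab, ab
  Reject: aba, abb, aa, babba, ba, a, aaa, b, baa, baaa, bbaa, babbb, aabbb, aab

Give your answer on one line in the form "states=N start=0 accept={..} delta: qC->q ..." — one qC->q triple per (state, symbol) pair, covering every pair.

Grow the machine one transition at a time. Run the examples from 0; the earliest place one falls off (shortest prefix, ties alphabetical) gets sent to the lowest-numbered state that keeps every Accept/Reject pair distinguishable — a pair clashes when both reach the same state with identical unread suffix — and to a fresh state only if none does.
a: 0a undefined. 0a->0: no, bb/abb meet in 0 with "bb" left. Open state 1: 0a->1.
b: 0b undefined. 0b->0: no, bbbb/b meet in 0. 0b->1: ok.
aa: 1a undefined. 1a->0: ok.
ab: 1b undefined. 1b->0: no, bbbb/aa meet in 0. 1b->1: no, bbbb/abb meet in 1. Open state 2: 1b->2.
aba: 2a undefined. 2a->0: no, abab/a meet in 1. 2a->1: ok.
abb: 2b undefined. 2b->0: no, bbbb/aba meet in 1. 2b->1: no, bbbab/aba meet in 1. 2b->2: no, bbbb/abb meet in 2. Open state 3: 2b->3.
bbba: 3a undefined. 3a->0: no, bbbab/aba meet in 1. 3a->1: ok.
bbbb: 3b undefined. 3b->0: no, bbbb/aa meet in 0. 3b->1: no, bbbb/aba meet in 1. 3b->2: ok.
All examples now run through 4 states with every (state, symbol) defined. Accept strings end in {2}, Reject strings end in {0,1,3}; accept={2}.

states=4 start=0 accept={2} delta: 0a->1 0b->1 1a->0 1b->2 2a->1 2b->3 3a->1 3b->2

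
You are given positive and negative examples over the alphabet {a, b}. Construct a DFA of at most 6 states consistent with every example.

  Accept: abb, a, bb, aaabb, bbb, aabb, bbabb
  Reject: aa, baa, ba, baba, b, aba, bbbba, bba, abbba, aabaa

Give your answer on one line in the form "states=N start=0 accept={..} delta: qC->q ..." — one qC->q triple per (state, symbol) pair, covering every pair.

State merging on the prefix tree: take the shortest (then alphabetical) example prefix whose next move is undefined and point that move at state 0, else 1, else 2, ...; a target is out if some Accept/Reject pair would then sit in one state with the same input left (inseparable). If every existing state is out, open a new one.
a: 0a undefined. 0a->0: no, a/aa meet in 0. Open state 1: 0a->1.
b: 0b undefined. 0b->0: no, a/ba meet in 1. 0b->1: no, a/b meet in 1. Open state 2: 0b->2.
aa: 1a undefined. 1a->0: ok.
ab: 1b undefined. 1b->0: no, abb/b meet in 2. 1b->1: ok.
ba: 2a undefined. 2a->0: no, abb/baa meet in 1. 2a->1: no, abb/ba meet in 1. 2a->2: ok.
bb: 2b undefined. 2b->0: no, abb/baba meet in 1. 2b->1: ok.
All examples now run through 3 states with every (state, symbol) defined. Accept strings end in {1}, Reject strings end in {0,2}; accept={1}.

states=3 start=0 accept={1} delta: 0a->1 0b->2 1a->0 1b->1 2a->2 2b->1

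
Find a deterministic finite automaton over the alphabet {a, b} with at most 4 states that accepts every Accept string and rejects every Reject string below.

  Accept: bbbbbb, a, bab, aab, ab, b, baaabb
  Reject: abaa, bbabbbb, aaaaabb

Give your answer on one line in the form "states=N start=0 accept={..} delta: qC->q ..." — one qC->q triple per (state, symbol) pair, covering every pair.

states=4 start=0 accept={0,1} delta: 0a->0 0b->1 1a->2 1b->2 2a->3 2b->0 3a->1 3b->2

Grow the machine one transition at a time. Run the examples from 0; the earliest place one falls off (shortest prefix, ties alphabetical) gets sent to the lowest-numbered state that keeps every Accept/Reject pair distinguishable — a pair clashes when both reach the same state with identical unread suffix — and to a fresh state only if none does.
a: 0a undefined. 0a->0: ok.
b: 0b undefined. 0b->0: no, bbbbbb/abaa meet in 0. Open state 1: 0b->1.
ba: 1a undefined. 1a->0: no, a/abaa meet in 0. 1a->1: no, bab/aaaaabb meet in 1 with "b" left. Open state 2: 1a->2.
bb: 1b undefined. 1b->0: no, bbbbbb/bbabbbb meet in 0. 1b->1: no, bbbbbb/aaaaabb meet in 1. 1b->2: ok.
baa: 2a undefined. 2a->0: no, a/abaa meet in 0. 2a->1: no, aab/abaa meet in 1. 2a->2: no, bbbbbb/bbabbbb meet in 2 with "bbbb" left. Open state 3: 2a->3.
bab: 2b undefined. 2b->0: ok.
baaa: 3a undefined. 3a->0: no, baaabb/aaaaabb meet in 2. 3a->1: ok.
bbab: 3b undefined. 3b->0: no, bbbbbb/bbabbbb meet in 0. 3b->1: no, aab/bbabbbb meet in 1. 3b->2: ok.
All examples now run through 4 states with every (state, symbol) defined. Accept strings end in {0,1}, Reject strings end in {2,3}; accept={0,1}.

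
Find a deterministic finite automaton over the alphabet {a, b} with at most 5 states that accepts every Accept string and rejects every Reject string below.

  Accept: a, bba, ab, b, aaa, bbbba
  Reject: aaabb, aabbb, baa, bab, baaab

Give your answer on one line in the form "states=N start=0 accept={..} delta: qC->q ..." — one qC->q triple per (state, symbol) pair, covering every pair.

states=4 start=0 accept={0,1} delta: 0a->0 0b->1 1a->2 1b->3 2a->2 2b->2 3a->0 3b->3

State merging on the prefix tree: take the shortest (then alphabetical) example prefix whose next move is undefined and point that move at state 0, else 1, else 2, ...; a target is out if some Accept/Reject pair would then sit in one state with the same input left (inseparable). If every existing state is out, open a new one.
a: 0a undefined. 0a->0: ok.
b: 0b undefined. 0b->0: no, a/aaabb meet in 0. Open state 1: 0b->1.
ba: 1a undefined. 1a->0: no, a/baa meet in 0. 1a->1: no, ab/baa meet in 1. Open state 2: 1a->2.
bb: 1b undefined. 1b->0: no, a/aaabb meet in 0. 1b->1: no, ab/aaabb meet in 1. 1b->2: no, bba/baa meet in 2 with "a" left. Open state 3: 1b->3.
baa: 2a undefined. 2a->0: no, a/baa meet in 0. 2a->1: no, ab/baa meet in 1. 2a->2: ok.
bab: 2b undefined. 2b->0: no, a/bab meet in 0. 2b->1: no, ab/bab meet in 1. 2b->2: ok.
bba: 3a undefined. 3a->0: ok.
bbb: 3b undefined. 3b->0: no, a/aabbb meet in 0. 3b->1: no, ab/aabbb meet in 1. 3b->2: no, bbbba/aabbb meet in 2. 3b->3: ok.
All examples now run through 4 states with every (state, symbol) defined. Accept strings end in {0,1}, Reject strings end in {2,3}; accept={0,1}.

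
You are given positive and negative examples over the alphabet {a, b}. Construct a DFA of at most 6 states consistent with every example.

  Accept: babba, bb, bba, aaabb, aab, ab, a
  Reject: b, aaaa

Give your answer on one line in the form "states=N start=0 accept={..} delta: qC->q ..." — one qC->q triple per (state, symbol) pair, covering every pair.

Fold the examples into a partial DFA from state 0: repeatedly fix the first undefined (state, symbol) met by the shortest-then-alphabetical prefix, trying targets in increasing order and rejecting any under which an Accept and a Reject string meet in one state with the same remainder; add a state when all current targets are rejected. Accepting states are where Accept strings end.
a: 0a undefined. 0a->0: no, aab/b meet in 0 with "b" left. Open state 1: 0a->1.
b: 0b undefined. 0b->0: no, bb/b meet in 0. 0b->1: no, a/b meet in 1. Open state 2: 0b->2.
aa: 1a undefined. 1a->0: no, aab/b meet in 2. 1a->1: no, a/aaaa meet in 1. 1a->2: ok.
ab: 1b undefined. 1b->0: ok.
ba: 2a undefined. 2a->0: no, a/aaaa meet in 1. 2a->1: no, aaabb/b meet in 2. 2a->2: ok.
bb: 2b undefined. 2b->0: no, babba/b meet in 2. 2b->1: no, bba/b meet in 2. 2b->2: no, babba/b meet in 2. Open state 3: 2b->3.
bba: 3a undefined. 3a->0: ok.
babb: 3b undefined. 3b->0: ok.
All examples now run through 4 states with every (state, symbol) defined. Accept strings end in {0,1,3}, Reject strings end in {2}; accept={0,1,3}.

states=4 start=0 accept={0,1,3} delta: 0a->1 0b->2 1a->2 1b->0 2a->2 2b->3 3a->0 3b->0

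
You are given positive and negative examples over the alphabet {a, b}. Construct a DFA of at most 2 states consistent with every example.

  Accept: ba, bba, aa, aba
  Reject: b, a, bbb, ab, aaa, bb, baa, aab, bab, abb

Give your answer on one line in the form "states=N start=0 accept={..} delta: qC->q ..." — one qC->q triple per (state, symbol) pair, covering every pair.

states=2 start=0 accept={0} delta: 0a->1 0b->1 1a->0 1b->1

State merging on the prefix tree: take the shortest (then alphabetical) example prefix whose next move is undefined and point that move at state 0, else 1, else 2, ...; a target is out if some Accept/Reject pair would then sit in one state with the same input left (inseparable). If every existing state is out, open a new one.
a: 0a undefined. 0a->0: no, aa/a meet in 0. Open state 1: 0a->1.
b: 0b undefined. 0b->0: no, ba/a meet in 1. 0b->1: ok.
aa: 1a undefined. 1a->0: ok.
ab: 1b undefined. 1b->0: no, ba/ab meet in 0. 1b->1: ok.
All examples now run through 2 states with every (state, symbol) defined. Accept strings end in {0}, Reject strings end in {1}; accept={0}.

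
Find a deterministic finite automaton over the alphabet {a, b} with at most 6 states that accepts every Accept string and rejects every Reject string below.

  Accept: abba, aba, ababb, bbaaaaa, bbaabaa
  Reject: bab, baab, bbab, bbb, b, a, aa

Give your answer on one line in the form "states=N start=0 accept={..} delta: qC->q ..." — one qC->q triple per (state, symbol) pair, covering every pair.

State merging on the prefix tree: take the shortest (then alphabetical) example prefix whose next move is undefined and point that move at state 0, else 1, else 2, ...; a target is out if some Accept/Reject pair would then sit in one state with the same input left (inseparable). If every existing state is out, open a new one.
a: 0a undefined. 0a->0: ok.
b: 0b undefined. 0b->0: no, abba/bab meet in 0. Open state 1: 0b->1.
ba: 1a undefined. 1a->0: no, aba/a meet in 0. 1a->1: no, aba/b meet in 1. Open state 2: 1a->2.
bb: 1b undefined. 1b->0: no, abba/a meet in 0. 1b->1: ok.
baa: 2a undefined. 2a->0: no, bbaaaaa/a meet in 0. 2a->1: no, bbaabaa/baab meet in 1. 2a->2: ok.
bab: 2b undefined. 2b->0: no, ababb/bbb meet in 1. 2b->1: no, ababb/bab meet in 1. 2b->2: no, abba/bab meet in 2. Open state 3: 2b->3.
ababb: 3b undefined. 3b->0: no, ababb/a meet in 0. 3b->1: no, ababb/bbb meet in 1. 3b->2: ok.
bbaaba: 3a undefined. 3a->0: no, bbaabaa/a meet in 0. 3a->1: ok.
All examples now run through 4 states with every (state, symbol) defined. Accept strings end in {2}, Reject strings end in {0,1,3}; accept={2}.

states=4 start=0 accept={2} delta: 0a->0 0b->1 1a->2 1b->1 2a->2 2b->3 3a->1 3b->2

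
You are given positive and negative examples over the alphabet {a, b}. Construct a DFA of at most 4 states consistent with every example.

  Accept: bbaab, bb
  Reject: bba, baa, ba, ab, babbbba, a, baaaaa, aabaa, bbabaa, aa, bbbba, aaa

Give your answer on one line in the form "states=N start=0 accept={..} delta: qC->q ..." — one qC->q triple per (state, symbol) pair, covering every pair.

states=4 start=0 accept={2} delta: 0a->0 0b->1 1a->0 1b->2 2a->3 2b->0 3a->1 3b->0

State merging on the prefix tree: take the shortest (then alphabetical) example prefix whose next move is undefined and point that move at state 0, else 1, else 2, ...; a target is out if some Accept/Reject pair would then sit in one state with the same input left (inseparable). If every existing state is out, open a new one.
a: 0a undefined. 0a->0: ok.
b: 0b undefined. 0b->0: no, bbaab/bba meet in 0. Open state 1: 0b->1.
ba: 1a undefined. 1a->0: ok.
bb: 1b undefined. 1b->0: no, bbaab/ab meet in 1. 1b->1: no, bbaab/ab meet in 1. Open state 2: 1b->2.
bba: 2a undefined. 2a->0: no, bbaab/ab meet in 1. 2a->1: no, bbaab/bba meet in 1. 2a->2: no, bb/bba meet in 2. Open state 3: 2a->3.
bbb: 2b undefined. 2b->0: ok.
bbaa: 3a undefined. 3a->0: no, bbaab/ab meet in 1. 3a->1: ok.
bbab: 3b undefined. 3b->0: ok.
All examples now run through 4 states with every (state, symbol) defined. Accept strings end in {2}, Reject strings end in {0,1,3}; accept={2}.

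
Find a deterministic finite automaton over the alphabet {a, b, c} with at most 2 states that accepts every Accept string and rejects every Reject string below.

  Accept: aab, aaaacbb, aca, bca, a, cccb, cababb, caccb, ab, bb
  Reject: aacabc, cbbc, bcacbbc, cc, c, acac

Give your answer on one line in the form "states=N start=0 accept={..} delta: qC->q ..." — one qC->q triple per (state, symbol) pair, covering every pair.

Fold the examples into a partial DFA from state 0: repeatedly fix the first undefined (state, symbol) met by the shortest-then-alphabetical prefix, trying targets in increasing order and rejecting any under which an Accept and a Reject string meet in one state with the same remainder; add a state when all current targets are rejected. Accepting states are where Accept strings end.
a: 0a undefined. 0a->0: ok.
b: 0b undefined. 0b->0: ok.
c: 0c undefined. 0c->0: no, aab/aacabc meet in 0. Open state 1: 0c->1.
ca: 1a undefined. 1a->0: ok.
cb: 1b undefined. 1b->0: ok.
cc: 1c undefined. 1c->0: no, aab/cc meet in 0. 1c->1: ok.
All examples now run through 2 states with every (state, symbol) defined. Accept strings end in {0}, Reject strings end in {1}; accept={0}.

states=2 start=0 accept={0} delta: 0a->0 0b->0 0c->1 1a->0 1b->0 1c->1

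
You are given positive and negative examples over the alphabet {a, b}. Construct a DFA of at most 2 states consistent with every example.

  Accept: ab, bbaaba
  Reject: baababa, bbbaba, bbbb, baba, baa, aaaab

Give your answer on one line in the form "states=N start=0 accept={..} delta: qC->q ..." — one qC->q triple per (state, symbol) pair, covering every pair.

State merging on the prefix tree: take the shortest (then alphabetical) example prefix whose next move is undefined and point that move at state 0, else 1, else 2, ...; a target is out if some Accept/Reject pair would then sit in one state with the same input left (inseparable). If every existing state is out, open a new one.
a: 0a undefined. 0a->0: no, ab/aaaab meet in 0 with "b" left. Open state 1: 0a->1.
b: 0b undefined. 0b->0: ok.
aa: 1a undefined. 1a->0: ok.
ab: 1b undefined. 1b->0: no, ab/bbbb meet in 0. 1b->1: ok.
All examples now run through 2 states with every (state, symbol) defined. Accept strings end in {1}, Reject strings end in {0}; accept={1}.

states=2 start=0 accept={1} delta: 0a->1 0b->0 1a->0 1b->1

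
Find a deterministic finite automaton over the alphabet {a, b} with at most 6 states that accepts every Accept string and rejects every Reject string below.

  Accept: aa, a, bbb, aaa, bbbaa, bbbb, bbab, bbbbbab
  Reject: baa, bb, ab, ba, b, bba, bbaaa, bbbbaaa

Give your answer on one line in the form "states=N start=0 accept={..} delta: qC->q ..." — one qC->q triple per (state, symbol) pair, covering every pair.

Fold the examples into a partial DFA from state 0: repeatedly fix the first undefined (state, symbol) met by the shortest-then-alphabetical prefix, trying targets in increasing order and rejecting any under which an Accept and a Reject string meet in one state with the same remainder; add a state when all current targets are rejected. Accepting states are where Accept strings end.
a: 0a undefined. 0a->0: ok.
b: 0b undefined. 0b->0: no, aa/baa meet in 0. Open state 1: 0b->1.
ba: 1a undefined. 1a->0: no, aa/baa meet in 0. 1a->1: ok.
bb: 1b undefined. 1b->0: no, aa/bb meet in 0. 1b->1: no, bbb/baa meet in 1. Open state 2: 1b->2.
bba: 2a undefined. 2a->0: no, aa/bba meet in 0. 2a->1: no, bbab/bb meet in 2. 2a->2: ok.
bbb: 2b undefined. 2b->0: no, bbbb/baa meet in 1. 2b->1: no, bbb/baa meet in 1. 2b->2: no, bbb/bb meet in 2. Open state 3: 2b->3.
bbba: 3a undefined. 3a->0: ok.
bbbb: 3b undefined. 3b->0: no, aa/bbbbaaa meet in 0. 3b->1: no, bbbb/baa meet in 1. 3b->2: no, bbbb/bb meet in 2. 3b->3: no, aa/bbbbaaa meet in 0. Open state 4: 3b->4.
bbbba: 4a undefined. 4a->0: no, aa/bbbbaaa meet in 0. 4a->1: ok.
bbbbb: 4b undefined. 4b->0: no, bbbbbab/baa meet in 1. 4b->1: no, bbbbbab/bb meet in 2. 4b->2: ok.
All examples now run through 5 states with every (state, symbol) defined. Accept strings end in {0,3,4}, Reject strings end in {1,2}; accept={0,3,4}.

states=5 start=0 accept={0,3,4} delta: 0a->0 0b->1 1a->1 1b->2 2a->2 2b->3 3a->0 3b->4 4a->1 4b->2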